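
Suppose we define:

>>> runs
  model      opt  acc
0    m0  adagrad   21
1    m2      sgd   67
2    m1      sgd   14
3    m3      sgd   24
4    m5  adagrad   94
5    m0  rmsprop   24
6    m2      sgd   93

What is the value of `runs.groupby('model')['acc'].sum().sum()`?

group by model, sum of acc:
model
m0     45
m1     14
m2    160
m3     24
m5     94
Name: acc, dtype: int64
So sum() = 337.

337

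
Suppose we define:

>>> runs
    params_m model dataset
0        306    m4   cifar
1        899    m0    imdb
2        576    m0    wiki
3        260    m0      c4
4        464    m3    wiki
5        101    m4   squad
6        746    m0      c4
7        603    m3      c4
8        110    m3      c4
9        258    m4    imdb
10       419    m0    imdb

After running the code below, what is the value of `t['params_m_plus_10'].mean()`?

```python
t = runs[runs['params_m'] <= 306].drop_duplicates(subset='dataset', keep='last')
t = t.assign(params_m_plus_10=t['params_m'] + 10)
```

filter rows where params_m <= 306:
   params_m model dataset
0       306    m4   cifar
3       260    m0      c4
5       101    m4   squad
8       110    m3      c4
9       258    m4    imdb
drop duplicate dataset (keep=last):
   params_m model dataset
0       306    m4   cifar
5       101    m4   squad
8       110    m3      c4
9       258    m4    imdb
add column params_m_plus_10 = t['params_m'] + 10:
   params_m model dataset  params_m_plus_10
0       306    m4   cifar               316
5       101    m4   squad               111
8       110    m3      c4               120
9       258    m4    imdb               268
mean of column 'params_m_plus_10' → 203.75

203.75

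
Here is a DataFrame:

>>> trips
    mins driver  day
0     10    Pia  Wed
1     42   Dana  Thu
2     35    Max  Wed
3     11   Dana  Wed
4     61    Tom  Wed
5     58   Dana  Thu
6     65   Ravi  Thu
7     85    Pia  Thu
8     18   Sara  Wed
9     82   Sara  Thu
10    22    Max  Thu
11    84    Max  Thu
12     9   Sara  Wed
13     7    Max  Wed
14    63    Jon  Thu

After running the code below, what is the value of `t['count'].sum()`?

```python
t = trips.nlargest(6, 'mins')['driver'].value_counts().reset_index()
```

6

take 6 rows with largest mins:
    mins driver  day
7     85    Pia  Thu
11    84    Max  Thu
9     82   Sara  Thu
6     65   Ravi  Thu
14    63    Jon  Thu
4     61    Tom  Wed
value_counts of driver:
driver
Pia     1
Max     1
Sara    1
Ravi    1
Jon     1
Tom     1
Name: count, dtype: int64
reset_index():
  driver  count
0    Pia      1
1    Max      1
2   Sara      1
3   Ravi      1
4    Jon      1
5    Tom      1
Finally, sum of column 'count' = 6.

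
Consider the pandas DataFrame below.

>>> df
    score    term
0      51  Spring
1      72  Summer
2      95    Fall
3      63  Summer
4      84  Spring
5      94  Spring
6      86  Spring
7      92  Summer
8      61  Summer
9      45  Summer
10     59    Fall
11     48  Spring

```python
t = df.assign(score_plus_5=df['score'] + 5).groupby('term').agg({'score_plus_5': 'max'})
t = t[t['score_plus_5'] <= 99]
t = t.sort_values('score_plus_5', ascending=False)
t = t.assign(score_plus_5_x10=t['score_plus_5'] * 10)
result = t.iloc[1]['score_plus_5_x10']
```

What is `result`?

add column score_plus_5 = df['score'] + 5:
    score    term  score_plus_5
0      51  Spring            56
1      72  Summer            77
2      95    Fall           100
3      63  Summer            68
4      84  Spring            89
5      94  Spring            99
6      86  Spring            91
7      92  Summer            97
8      61  Summer            66
9      45  Summer            50
10     59    Fall            64
11     48  Spring            53
group by term, max of score_plus_5:
        score_plus_5
term                
Fall             100
Spring            99
Summer            97
filter rows where score_plus_5 <= 99:
        score_plus_5
term                
Spring            99
Summer            97
sort by score_plus_5 descending:
        score_plus_5
term                
Spring            99
Summer            97
add column score_plus_5_x10 = t['score_plus_5'] * 10:
        score_plus_5  score_plus_5_x10
term                                  
Spring            99               990
Summer            97               970

970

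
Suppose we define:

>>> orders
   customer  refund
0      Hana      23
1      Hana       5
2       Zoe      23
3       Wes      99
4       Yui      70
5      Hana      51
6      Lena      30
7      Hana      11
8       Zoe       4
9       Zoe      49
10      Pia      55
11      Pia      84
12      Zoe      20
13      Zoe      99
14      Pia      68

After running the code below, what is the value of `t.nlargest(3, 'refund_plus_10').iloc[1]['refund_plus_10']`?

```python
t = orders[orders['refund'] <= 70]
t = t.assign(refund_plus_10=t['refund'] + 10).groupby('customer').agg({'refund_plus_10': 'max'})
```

78

filter rows where refund <= 70:
   customer  refund
0      Hana      23
1      Hana       5
2       Zoe      23
4       Yui      70
5      Hana      51
6      Lena      30
7      Hana      11
8       Zoe       4
9       Zoe      49
10      Pia      55
12      Zoe      20
14      Pia      68
add column refund_plus_10 = t['refund'] + 10:
   customer  refund  refund_plus_10
0      Hana      23              33
1      Hana       5              15
2       Zoe      23              33
4       Yui      70              80
5      Hana      51              61
6      Lena      30              40
7      Hana      11              21
8       Zoe       4              14
9       Zoe      49              59
10      Pia      55              65
12      Zoe      20              30
14      Pia      68              78
group by customer, max of refund_plus_10:
          refund_plus_10
customer                
Hana                  61
Lena                  40
Pia                   78
Yui                   80
Zoe                   59
take 3 rows with largest refund_plus_10:
          refund_plus_10
customer                
Yui                   80
Pia                   78
Hana                  61
value at position 1, column 'refund_plus_10' → 78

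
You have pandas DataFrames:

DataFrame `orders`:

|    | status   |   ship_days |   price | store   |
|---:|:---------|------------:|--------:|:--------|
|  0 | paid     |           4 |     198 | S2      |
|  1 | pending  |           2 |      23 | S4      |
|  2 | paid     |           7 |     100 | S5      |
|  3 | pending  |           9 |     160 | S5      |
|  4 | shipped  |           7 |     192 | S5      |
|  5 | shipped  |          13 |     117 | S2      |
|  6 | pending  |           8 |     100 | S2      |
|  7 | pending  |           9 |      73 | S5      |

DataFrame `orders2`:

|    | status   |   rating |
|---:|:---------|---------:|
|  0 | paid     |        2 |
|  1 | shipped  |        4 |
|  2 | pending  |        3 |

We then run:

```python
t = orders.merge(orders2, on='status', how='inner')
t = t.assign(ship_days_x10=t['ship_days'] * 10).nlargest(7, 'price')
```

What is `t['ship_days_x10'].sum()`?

merge on 'status' (how='inner') → 8 rows:
    status  ship_days  price store  rating
0     paid          4    198    S2       2
1  pending          2     23    S4       3
2     paid          7    100    S5       2
3  pending          9    160    S5       3
4  shipped          7    192    S5       4
5  shipped         13    117    S2       4
6  pending          8    100    S2       3
7  pending          9     73    S5       3
add column ship_days_x10 = t['ship_days'] * 10:
    status  ship_days  price store  rating  ship_days_x10
0     paid          4    198    S2       2             40
1  pending          2     23    S4       3             20
2     paid          7    100    S5       2             70
3  pending          9    160    S5       3             90
4  shipped          7    192    S5       4             70
5  shipped         13    117    S2       4            130
6  pending          8    100    S2       3             80
7  pending          9     73    S5       3             90
take 7 rows with largest price:
    status  ship_days  price store  rating  ship_days_x10
0     paid          4    198    S2       2             40
4  shipped          7    192    S5       4             70
3  pending          9    160    S5       3             90
5  shipped         13    117    S2       4            130
2     paid          7    100    S5       2             70
6  pending          8    100    S2       3             80
7  pending          9     73    S5       3             90
The sum of column 'ship_days_x10' is 570.

570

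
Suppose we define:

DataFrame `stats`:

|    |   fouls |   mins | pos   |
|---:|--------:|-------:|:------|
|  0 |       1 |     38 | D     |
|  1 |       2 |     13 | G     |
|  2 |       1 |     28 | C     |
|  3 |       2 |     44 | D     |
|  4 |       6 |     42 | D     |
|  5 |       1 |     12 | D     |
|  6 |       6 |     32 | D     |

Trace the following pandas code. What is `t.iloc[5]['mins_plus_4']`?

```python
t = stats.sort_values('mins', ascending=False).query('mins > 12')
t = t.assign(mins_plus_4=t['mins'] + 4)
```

17

sort by mins descending:
   fouls  mins pos
3      2    44   D
4      6    42   D
0      1    38   D
6      6    32   D
2      1    28   C
1      2    13   G
5      1    12   D
filter rows where mins > 12:
   fouls  mins pos
3      2    44   D
4      6    42   D
0      1    38   D
6      6    32   D
2      1    28   C
1      2    13   G
add column mins_plus_4 = t['mins'] + 4:
   fouls  mins pos  mins_plus_4
3      2    44   D           48
4      6    42   D           46
0      1    38   D           42
6      6    32   D           36
2      1    28   C           32
1      2    13   G           17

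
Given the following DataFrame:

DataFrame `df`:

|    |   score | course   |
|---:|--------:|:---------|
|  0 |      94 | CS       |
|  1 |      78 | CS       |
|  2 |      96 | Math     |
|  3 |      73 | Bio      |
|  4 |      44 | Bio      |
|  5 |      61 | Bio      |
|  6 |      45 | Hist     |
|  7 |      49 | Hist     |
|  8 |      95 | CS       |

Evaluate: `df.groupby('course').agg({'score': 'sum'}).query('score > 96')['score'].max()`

group by course, sum of score:
        score
course       
Bio       178
CS        267
Hist       94
Math       96
filter rows where score > 96:
        score
course       
Bio       178
CS        267
max of column 'score' → 267

267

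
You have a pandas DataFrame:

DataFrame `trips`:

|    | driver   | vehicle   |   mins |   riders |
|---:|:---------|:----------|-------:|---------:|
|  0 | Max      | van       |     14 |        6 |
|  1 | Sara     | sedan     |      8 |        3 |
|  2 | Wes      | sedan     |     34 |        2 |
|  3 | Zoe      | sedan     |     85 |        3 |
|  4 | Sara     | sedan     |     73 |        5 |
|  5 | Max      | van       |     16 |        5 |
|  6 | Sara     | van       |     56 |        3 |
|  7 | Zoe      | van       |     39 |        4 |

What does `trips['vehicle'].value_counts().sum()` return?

8

value_counts of vehicle:
vehicle
van      4
sedan    4
Name: count, dtype: int64
Finally, sum of the resulting series = 8.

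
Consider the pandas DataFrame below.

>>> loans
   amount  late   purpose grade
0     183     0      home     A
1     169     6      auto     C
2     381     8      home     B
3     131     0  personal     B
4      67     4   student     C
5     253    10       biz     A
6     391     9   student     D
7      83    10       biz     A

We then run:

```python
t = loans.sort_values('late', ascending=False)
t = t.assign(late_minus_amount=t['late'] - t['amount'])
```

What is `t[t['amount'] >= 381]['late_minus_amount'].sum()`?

-755

sort by late descending:
   amount  late   purpose grade
5     253    10       biz     A
7      83    10       biz     A
6     391     9   student     D
2     381     8      home     B
1     169     6      auto     C
4      67     4   student     C
0     183     0      home     A
3     131     0  personal     B
add column late_minus_amount = t['late'] - t['amount']:
   amount  late   purpose grade  late_minus_amount
5     253    10       biz     A               -243
7      83    10       biz     A                -73
6     391     9   student     D               -382
2     381     8      home     B               -373
1     169     6      auto     C               -163
4      67     4   student     C                -63
0     183     0      home     A               -183
3     131     0  personal     B               -131
filter rows where amount >= 381:
   amount  late  purpose grade  late_minus_amount
6     391     9  student     D               -382
2     381     8     home     B               -373
Hence -755.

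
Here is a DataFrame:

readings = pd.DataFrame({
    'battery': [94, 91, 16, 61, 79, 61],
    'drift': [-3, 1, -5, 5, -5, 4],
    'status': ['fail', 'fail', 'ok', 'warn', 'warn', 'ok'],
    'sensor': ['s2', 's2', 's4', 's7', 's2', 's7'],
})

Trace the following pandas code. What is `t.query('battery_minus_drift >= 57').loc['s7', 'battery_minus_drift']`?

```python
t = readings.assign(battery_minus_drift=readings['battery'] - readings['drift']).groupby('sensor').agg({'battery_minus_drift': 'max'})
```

add column battery_minus_drift = readings['battery'] - readings['drift']:
   battery  drift status sensor  battery_minus_drift
0       94     -3   fail     s2                   97
1       91      1   fail     s2                   90
2       16     -5     ok     s4                   21
3       61      5   warn     s7                   56
4       79     -5   warn     s2                   84
5       61      4     ok     s7                   57
group by sensor, max of battery_minus_drift:
        battery_minus_drift
sensor                     
s2                       97
s4                       21
s7                       57
filter rows where battery_minus_drift >= 57:
        battery_minus_drift
sensor                     
s2                       97
s7                       57

57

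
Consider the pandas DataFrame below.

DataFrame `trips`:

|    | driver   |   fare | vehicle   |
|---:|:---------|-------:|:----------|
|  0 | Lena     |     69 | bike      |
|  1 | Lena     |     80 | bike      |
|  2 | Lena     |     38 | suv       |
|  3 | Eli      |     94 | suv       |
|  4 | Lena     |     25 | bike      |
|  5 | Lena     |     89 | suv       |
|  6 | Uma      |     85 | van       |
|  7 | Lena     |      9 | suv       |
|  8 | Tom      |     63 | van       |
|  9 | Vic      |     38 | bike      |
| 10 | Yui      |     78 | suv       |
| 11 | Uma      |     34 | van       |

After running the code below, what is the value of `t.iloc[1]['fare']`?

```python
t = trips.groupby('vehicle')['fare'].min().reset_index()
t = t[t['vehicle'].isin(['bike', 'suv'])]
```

9

group by vehicle, min of fare:
vehicle
bike    25
suv      9
van     34
Name: fare, dtype: int64
reset_index():
  vehicle  fare
0    bike    25
1     suv     9
2     van    34
filter rows where vehicle in ['bike', 'suv']:
  vehicle  fare
0    bike    25
1     suv     9
The value at position 1, column 'fare' is 9.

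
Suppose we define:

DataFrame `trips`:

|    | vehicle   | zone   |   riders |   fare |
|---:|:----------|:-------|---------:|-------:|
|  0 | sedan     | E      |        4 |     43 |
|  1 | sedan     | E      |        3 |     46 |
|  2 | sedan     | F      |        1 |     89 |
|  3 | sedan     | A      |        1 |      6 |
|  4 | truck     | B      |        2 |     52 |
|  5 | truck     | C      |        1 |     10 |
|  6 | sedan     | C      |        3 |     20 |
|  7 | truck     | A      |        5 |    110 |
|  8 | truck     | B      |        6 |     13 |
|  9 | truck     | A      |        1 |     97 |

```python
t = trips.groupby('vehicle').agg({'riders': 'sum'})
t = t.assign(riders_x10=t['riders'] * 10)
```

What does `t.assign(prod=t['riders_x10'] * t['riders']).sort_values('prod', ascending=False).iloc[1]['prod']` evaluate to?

group by vehicle, sum of riders:
         riders
vehicle        
sedan        12
truck        15
add column riders_x10 = t['riders'] * 10:
         riders  riders_x10
vehicle                    
sedan        12         120
truck        15         150
add column prod = t['riders_x10'] * t['riders']:
         riders  riders_x10  prod
vehicle                          
sedan        12         120  1440
truck        15         150  2250
sort by prod descending:
         riders  riders_x10  prod
vehicle                          
truck        15         150  2250
sedan        12         120  1440
Taking the value at position 1, column 'prod' gives 1440.

1440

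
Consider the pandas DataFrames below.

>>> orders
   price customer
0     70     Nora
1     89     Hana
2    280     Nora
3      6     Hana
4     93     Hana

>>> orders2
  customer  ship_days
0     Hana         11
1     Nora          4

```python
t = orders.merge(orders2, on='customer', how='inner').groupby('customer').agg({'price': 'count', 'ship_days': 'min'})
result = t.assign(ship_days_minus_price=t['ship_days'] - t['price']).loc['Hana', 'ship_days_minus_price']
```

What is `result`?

8

merge on 'customer' (how='inner') → 5 rows:
   price customer  ship_days
0     70     Nora          4
1     89     Hana         11
2    280     Nora          4
3      6     Hana         11
4     93     Hana         11
group by customer: count(price), min(ship_days):
          price  ship_days
customer                  
Hana          3         11
Nora          2          4
add column ship_days_minus_price = t['ship_days'] - t['price']:
          price  ship_days  ship_days_minus_price
customer                                         
Hana          3         11                      8
Nora          2          4                      2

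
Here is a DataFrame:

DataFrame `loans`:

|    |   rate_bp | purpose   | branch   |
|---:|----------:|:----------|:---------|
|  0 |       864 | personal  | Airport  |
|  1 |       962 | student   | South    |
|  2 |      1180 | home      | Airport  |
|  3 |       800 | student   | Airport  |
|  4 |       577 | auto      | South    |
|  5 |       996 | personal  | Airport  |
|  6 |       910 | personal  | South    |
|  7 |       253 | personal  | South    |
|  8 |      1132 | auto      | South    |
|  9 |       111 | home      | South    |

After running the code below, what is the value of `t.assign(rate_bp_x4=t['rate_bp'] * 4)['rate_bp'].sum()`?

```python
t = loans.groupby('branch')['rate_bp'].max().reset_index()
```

group by branch, max of rate_bp:
branch
Airport    1180
South      1132
Name: rate_bp, dtype: int64
reset_index():
    branch  rate_bp
0  Airport     1180
1    South     1132
add column rate_bp_x4 = t['rate_bp'] * 4:
    branch  rate_bp  rate_bp_x4
0  Airport     1180        4720
1    South     1132        4528
Taking the sum of column 'rate_bp' gives 2312.

2312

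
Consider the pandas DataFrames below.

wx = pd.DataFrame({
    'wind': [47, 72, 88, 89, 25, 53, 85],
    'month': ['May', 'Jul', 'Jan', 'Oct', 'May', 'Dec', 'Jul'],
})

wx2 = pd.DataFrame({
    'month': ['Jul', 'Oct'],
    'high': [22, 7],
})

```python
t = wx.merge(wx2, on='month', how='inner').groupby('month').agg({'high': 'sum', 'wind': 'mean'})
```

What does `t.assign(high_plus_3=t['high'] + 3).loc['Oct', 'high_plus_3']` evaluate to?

merge on 'month' (how='inner') → 3 rows:
   wind month  high
0    72   Jul    22
1    89   Oct     7
2    85   Jul    22
group by month: sum(high), mean(wind):
       high  wind
month            
Jul      44  78.5
Oct       7  89.0
add column high_plus_3 = t['high'] + 3:
       high  wind  high_plus_3
month                         
Jul      44  78.5           47
Oct       7  89.0           10
So loc['Oct', 'high_plus_3'] = 10.

10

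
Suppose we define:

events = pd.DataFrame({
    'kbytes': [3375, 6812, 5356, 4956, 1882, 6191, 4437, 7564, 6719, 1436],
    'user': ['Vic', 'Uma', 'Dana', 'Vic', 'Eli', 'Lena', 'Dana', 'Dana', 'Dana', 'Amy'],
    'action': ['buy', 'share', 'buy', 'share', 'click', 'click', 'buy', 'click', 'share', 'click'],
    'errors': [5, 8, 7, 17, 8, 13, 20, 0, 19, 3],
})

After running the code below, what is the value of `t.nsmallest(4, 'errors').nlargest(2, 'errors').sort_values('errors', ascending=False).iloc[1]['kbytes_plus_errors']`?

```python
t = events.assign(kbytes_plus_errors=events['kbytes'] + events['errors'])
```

3380

add column kbytes_plus_errors = events['kbytes'] + events['errors']:
   kbytes  user action  errors  kbytes_plus_errors
0    3375   Vic    buy       5                3380
1    6812   Uma  share       8                6820
2    5356  Dana    buy       7                5363
3    4956   Vic  share      17                4973
4    1882   Eli  click       8                1890
5    6191  Lena  click      13                6204
6    4437  Dana    buy      20                4457
7    7564  Dana  click       0                7564
8    6719  Dana  share      19                6738
9    1436   Amy  click       3                1439
take 4 rows with smallest errors:
   kbytes  user action  errors  kbytes_plus_errors
7    7564  Dana  click       0                7564
9    1436   Amy  click       3                1439
0    3375   Vic    buy       5                3380
2    5356  Dana    buy       7                5363
take 2 rows with largest errors:
   kbytes  user action  errors  kbytes_plus_errors
2    5356  Dana    buy       7                5363
0    3375   Vic    buy       5                3380
sort by errors descending:
   kbytes  user action  errors  kbytes_plus_errors
2    5356  Dana    buy       7                5363
0    3375   Vic    buy       5                3380
The value at position 1, column 'kbytes_plus_errors' is 3380.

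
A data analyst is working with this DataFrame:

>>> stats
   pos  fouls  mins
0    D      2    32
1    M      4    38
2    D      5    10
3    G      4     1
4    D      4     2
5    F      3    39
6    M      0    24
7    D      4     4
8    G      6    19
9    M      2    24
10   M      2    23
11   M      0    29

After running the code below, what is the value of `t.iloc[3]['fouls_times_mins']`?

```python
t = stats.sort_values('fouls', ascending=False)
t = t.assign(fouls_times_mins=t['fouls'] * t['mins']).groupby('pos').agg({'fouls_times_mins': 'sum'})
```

246

sort by fouls descending:
   pos  fouls  mins
8    G      6    19
2    D      5    10
1    M      4    38
3    G      4     1
4    D      4     2
7    D      4     4
5    F      3    39
0    D      2    32
9    M      2    24
10   M      2    23
6    M      0    24
11   M      0    29
add column fouls_times_mins = t['fouls'] * t['mins']:
   pos  fouls  mins  fouls_times_mins
8    G      6    19               114
2    D      5    10                50
1    M      4    38               152
3    G      4     1                 4
4    D      4     2                 8
7    D      4     4                16
5    F      3    39               117
0    D      2    32                64
9    M      2    24                48
10   M      2    23                46
6    M      0    24                 0
11   M      0    29                 0
group by pos, sum of fouls_times_mins:
     fouls_times_mins
pos                  
D                 138
F                 117
G                 118
M                 246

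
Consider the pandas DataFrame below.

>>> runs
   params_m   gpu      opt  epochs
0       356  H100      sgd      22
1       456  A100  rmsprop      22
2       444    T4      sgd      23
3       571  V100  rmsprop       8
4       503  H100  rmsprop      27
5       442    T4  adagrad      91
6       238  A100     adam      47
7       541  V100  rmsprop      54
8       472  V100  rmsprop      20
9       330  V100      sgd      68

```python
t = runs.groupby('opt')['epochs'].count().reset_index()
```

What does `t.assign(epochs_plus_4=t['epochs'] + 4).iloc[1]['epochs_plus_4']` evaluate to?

5

group by opt, count of epochs:
opt
adagrad    1
adam       1
rmsprop    5
sgd        3
Name: epochs, dtype: int64
reset_index():
       opt  epochs
0  adagrad       1
1     adam       1
2  rmsprop       5
3      sgd       3
add column epochs_plus_4 = t['epochs'] + 4:
       opt  epochs  epochs_plus_4
0  adagrad       1              5
1     adam       1              5
2  rmsprop       5              9
3      sgd       3              7
So iloc[1]['epochs_plus_4'] = 5.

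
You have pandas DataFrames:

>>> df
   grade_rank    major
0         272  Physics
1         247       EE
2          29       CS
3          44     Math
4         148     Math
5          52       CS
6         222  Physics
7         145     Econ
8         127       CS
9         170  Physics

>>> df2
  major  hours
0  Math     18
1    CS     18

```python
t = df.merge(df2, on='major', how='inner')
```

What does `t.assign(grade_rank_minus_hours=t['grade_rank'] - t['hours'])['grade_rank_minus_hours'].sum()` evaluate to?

merge on 'major' (how='inner') → 5 rows:
   grade_rank major  hours
0          29    CS     18
1          44  Math     18
2         148  Math     18
3          52    CS     18
4         127    CS     18
add column grade_rank_minus_hours = t['grade_rank'] - t['hours']:
   grade_rank major  hours  grade_rank_minus_hours
0          29    CS     18                      11
1          44  Math     18                      26
2         148  Math     18                     130
3          52    CS     18                      34
4         127    CS     18                     109
Finally, sum of column 'grade_rank_minus_hours' = 310.

310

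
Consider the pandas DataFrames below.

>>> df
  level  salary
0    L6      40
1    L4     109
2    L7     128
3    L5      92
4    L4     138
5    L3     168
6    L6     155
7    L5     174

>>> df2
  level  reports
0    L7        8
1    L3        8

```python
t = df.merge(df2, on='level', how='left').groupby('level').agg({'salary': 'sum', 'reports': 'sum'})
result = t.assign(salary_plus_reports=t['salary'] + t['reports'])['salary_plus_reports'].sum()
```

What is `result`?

1020.0

merge on 'level' (how='left') → 8 rows:
  level  salary  reports
0    L6      40      NaN
1    L4     109      NaN
2    L7     128      8.0
3    L5      92      NaN
4    L4     138      NaN
5    L3     168      8.0
6    L6     155      NaN
7    L5     174      NaN
group by level: sum(salary), sum(reports):
       salary  reports
level                 
L3        168      8.0
L4        247      0.0
L5        266      0.0
L6        195      0.0
L7        128      8.0
add column salary_plus_reports = t['salary'] + t['reports']:
       salary  reports  salary_plus_reports
level                                      
L3        168      8.0                176.0
L4        247      0.0                247.0
L5        266      0.0                266.0
L6        195      0.0                195.0
L7        128      8.0                136.0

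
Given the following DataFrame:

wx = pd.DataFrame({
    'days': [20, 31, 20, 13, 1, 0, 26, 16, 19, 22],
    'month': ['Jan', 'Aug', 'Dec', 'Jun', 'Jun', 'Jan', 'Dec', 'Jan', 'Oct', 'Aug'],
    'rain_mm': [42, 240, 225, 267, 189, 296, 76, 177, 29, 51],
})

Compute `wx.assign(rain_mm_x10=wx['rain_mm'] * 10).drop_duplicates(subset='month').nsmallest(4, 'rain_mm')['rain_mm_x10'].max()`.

2400

add column rain_mm_x10 = wx['rain_mm'] * 10:
   days month  rain_mm  rain_mm_x10
0    20   Jan       42          420
1    31   Aug      240         2400
2    20   Dec      225         2250
3    13   Jun      267         2670
4     1   Jun      189         1890
5     0   Jan      296         2960
6    26   Dec       76          760
7    16   Jan      177         1770
8    19   Oct       29          290
9    22   Aug       51          510
drop duplicate month (keep=first):
   days month  rain_mm  rain_mm_x10
0    20   Jan       42          420
1    31   Aug      240         2400
2    20   Dec      225         2250
3    13   Jun      267         2670
8    19   Oct       29          290
take 4 rows with smallest rain_mm:
   days month  rain_mm  rain_mm_x10
8    19   Oct       29          290
0    20   Jan       42          420
2    20   Dec      225         2250
1    31   Aug      240         2400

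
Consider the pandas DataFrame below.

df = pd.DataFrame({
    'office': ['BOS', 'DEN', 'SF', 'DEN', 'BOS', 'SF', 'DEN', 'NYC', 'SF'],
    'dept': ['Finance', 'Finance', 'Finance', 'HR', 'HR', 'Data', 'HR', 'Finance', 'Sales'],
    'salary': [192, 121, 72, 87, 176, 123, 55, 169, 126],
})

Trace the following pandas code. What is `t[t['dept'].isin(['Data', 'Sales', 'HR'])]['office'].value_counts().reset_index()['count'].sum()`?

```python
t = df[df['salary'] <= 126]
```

4

filter rows where salary <= 126:
  office     dept  salary
1    DEN  Finance     121
2     SF  Finance      72
3    DEN       HR      87
5     SF     Data     123
6    DEN       HR      55
8     SF    Sales     126
filter rows where dept in ['Data', 'Sales', 'HR']:
  office   dept  salary
3    DEN     HR      87
5     SF   Data     123
6    DEN     HR      55
8     SF  Sales     126
value_counts of office:
office
DEN    2
SF     2
Name: count, dtype: int64
reset_index():
  office  count
0    DEN      2
1     SF      2
sum of column 'count' → 4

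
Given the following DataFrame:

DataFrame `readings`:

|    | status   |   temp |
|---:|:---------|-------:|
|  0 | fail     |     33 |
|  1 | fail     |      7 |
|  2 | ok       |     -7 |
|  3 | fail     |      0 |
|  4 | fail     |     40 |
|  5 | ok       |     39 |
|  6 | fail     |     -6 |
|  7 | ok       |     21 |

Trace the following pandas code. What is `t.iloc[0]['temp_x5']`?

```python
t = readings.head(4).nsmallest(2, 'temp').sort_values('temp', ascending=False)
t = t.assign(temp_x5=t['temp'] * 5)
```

0

take first 4 rows:
  status  temp
0   fail    33
1   fail     7
2     ok    -7
3   fail     0
take 2 rows with smallest temp:
  status  temp
2     ok    -7
3   fail     0
sort by temp descending:
  status  temp
3   fail     0
2     ok    -7
add column temp_x5 = t['temp'] * 5:
  status  temp  temp_x5
3   fail     0        0
2     ok    -7      -35
The value at position 0, column 'temp_x5' is 0.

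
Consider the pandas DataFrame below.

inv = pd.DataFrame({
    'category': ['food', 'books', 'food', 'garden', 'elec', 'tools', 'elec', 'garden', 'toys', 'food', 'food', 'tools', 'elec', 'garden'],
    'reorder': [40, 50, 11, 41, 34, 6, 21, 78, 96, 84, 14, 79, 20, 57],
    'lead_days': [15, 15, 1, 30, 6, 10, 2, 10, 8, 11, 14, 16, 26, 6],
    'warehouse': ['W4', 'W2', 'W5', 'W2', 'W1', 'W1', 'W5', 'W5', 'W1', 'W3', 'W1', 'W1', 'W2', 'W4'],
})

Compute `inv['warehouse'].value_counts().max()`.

5

value_counts of warehouse:
warehouse
W1    5
W2    3
W5    3
W4    2
W3    1
Name: count, dtype: int64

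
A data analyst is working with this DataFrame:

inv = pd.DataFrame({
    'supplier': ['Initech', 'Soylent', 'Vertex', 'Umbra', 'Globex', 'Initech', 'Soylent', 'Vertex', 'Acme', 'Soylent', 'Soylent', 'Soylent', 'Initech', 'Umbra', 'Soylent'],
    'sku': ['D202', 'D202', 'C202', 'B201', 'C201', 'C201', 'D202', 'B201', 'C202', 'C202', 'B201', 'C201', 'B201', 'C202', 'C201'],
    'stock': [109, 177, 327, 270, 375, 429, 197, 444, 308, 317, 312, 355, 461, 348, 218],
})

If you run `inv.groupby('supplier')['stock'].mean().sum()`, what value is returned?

group by supplier, mean of stock:
supplier
Acme       308.000000
Globex     375.000000
Initech    333.000000
Soylent    262.666667
Umbra      309.000000
Vertex     385.500000
Name: stock, dtype: float64
So sum() = 1973.16666667.

1973.16666667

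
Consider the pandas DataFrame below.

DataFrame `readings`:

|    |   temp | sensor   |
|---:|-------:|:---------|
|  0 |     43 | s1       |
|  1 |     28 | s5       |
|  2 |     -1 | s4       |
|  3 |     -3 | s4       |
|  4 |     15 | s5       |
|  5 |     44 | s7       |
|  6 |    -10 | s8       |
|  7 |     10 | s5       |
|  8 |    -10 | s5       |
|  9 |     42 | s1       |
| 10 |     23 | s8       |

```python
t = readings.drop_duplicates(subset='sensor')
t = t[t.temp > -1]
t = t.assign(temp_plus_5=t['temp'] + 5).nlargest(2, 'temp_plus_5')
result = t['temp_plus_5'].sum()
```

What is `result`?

97

drop duplicate sensor (keep=first):
   temp sensor
0    43     s1
1    28     s5
2    -1     s4
5    44     s7
6   -10     s8
filter rows where temp > -1:
   temp sensor
0    43     s1
1    28     s5
5    44     s7
add column temp_plus_5 = t['temp'] + 5:
   temp sensor  temp_plus_5
0    43     s1           48
1    28     s5           33
5    44     s7           49
take 2 rows with largest temp_plus_5:
   temp sensor  temp_plus_5
5    44     s7           49
0    43     s1           48
Hence 97.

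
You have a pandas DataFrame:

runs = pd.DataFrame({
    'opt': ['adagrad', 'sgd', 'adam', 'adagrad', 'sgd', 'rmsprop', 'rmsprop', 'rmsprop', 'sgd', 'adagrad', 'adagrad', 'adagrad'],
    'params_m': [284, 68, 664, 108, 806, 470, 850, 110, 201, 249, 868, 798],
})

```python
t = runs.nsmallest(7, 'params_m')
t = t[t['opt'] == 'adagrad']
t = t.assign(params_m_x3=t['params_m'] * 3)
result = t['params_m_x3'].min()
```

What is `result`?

take 7 rows with smallest params_m:
       opt  params_m
1      sgd        68
3  adagrad       108
7  rmsprop       110
8      sgd       201
9  adagrad       249
0  adagrad       284
5  rmsprop       470
filter rows where opt == 'adagrad':
       opt  params_m
3  adagrad       108
9  adagrad       249
0  adagrad       284
add column params_m_x3 = t['params_m'] * 3:
       opt  params_m  params_m_x3
3  adagrad       108          324
9  adagrad       249          747
0  adagrad       284          852

324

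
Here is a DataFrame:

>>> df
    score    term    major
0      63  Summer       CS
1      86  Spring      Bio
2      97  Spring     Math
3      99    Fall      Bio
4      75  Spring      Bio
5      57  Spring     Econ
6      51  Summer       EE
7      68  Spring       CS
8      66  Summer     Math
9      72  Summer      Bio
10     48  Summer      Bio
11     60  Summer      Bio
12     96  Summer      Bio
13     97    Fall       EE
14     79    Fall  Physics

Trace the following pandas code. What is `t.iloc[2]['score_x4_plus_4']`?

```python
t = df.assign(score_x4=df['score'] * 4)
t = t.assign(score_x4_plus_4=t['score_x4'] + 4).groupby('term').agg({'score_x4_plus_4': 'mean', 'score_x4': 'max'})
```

264.571428571

add column score_x4 = df['score'] * 4:
    score    term    major  score_x4
0      63  Summer       CS       252
1      86  Spring      Bio       344
2      97  Spring     Math       388
3      99    Fall      Bio       396
4      75  Spring      Bio       300
5      57  Spring     Econ       228
6      51  Summer       EE       204
7      68  Spring       CS       272
8      66  Summer     Math       264
9      72  Summer      Bio       288
10     48  Summer      Bio       192
11     60  Summer      Bio       240
12     96  Summer      Bio       384
13     97    Fall       EE       388
14     79    Fall  Physics       316
add column score_x4_plus_4 = t['score_x4'] + 4:
    score    term    major  score_x4  score_x4_plus_4
0      63  Summer       CS       252              256
1      86  Spring      Bio       344              348
2      97  Spring     Math       388              392
3      99    Fall      Bio       396              400
4      75  Spring      Bio       300              304
5      57  Spring     Econ       228              232
6      51  Summer       EE       204              208
7      68  Spring       CS       272              276
8      66  Summer     Math       264              268
9      72  Summer      Bio       288              292
10     48  Summer      Bio       192              196
11     60  Summer      Bio       240              244
12     96  Summer      Bio       384              388
13     97    Fall       EE       388              392
14     79    Fall  Physics       316              320
group by term: mean(score_x4_plus_4), max(score_x4):
        score_x4_plus_4  score_x4
term                             
Fall         370.666667       396
Spring       310.400000       388
Summer       264.571429       384
Taking the value at position 2, column 'score_x4_plus_4' gives 264.571428571.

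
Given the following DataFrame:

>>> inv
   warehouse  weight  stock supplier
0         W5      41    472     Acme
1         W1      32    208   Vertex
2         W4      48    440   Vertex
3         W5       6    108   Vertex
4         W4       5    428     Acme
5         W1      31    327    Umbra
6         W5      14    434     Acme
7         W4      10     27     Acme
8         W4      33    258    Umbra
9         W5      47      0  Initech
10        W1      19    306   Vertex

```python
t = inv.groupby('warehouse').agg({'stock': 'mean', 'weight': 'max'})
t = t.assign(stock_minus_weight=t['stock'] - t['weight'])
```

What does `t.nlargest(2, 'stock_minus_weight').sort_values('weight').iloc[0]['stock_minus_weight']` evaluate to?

248.333333333

group by warehouse: mean(stock), max(weight):
                stock  weight
warehouse                    
W1         280.333333      32
W4         288.250000      48
W5         253.500000      47
add column stock_minus_weight = t['stock'] - t['weight']:
                stock  weight  stock_minus_weight
warehouse                                        
W1         280.333333      32          248.333333
W4         288.250000      48          240.250000
W5         253.500000      47          206.500000
take 2 rows with largest stock_minus_weight:
                stock  weight  stock_minus_weight
warehouse                                        
W1         280.333333      32          248.333333
W4         288.250000      48          240.250000
sort by weight:
                stock  weight  stock_minus_weight
warehouse                                        
W1         280.333333      32          248.333333
W4         288.250000      48          240.250000
Reading off the value at position 0, column 'stock_minus_weight', we get 248.333333333.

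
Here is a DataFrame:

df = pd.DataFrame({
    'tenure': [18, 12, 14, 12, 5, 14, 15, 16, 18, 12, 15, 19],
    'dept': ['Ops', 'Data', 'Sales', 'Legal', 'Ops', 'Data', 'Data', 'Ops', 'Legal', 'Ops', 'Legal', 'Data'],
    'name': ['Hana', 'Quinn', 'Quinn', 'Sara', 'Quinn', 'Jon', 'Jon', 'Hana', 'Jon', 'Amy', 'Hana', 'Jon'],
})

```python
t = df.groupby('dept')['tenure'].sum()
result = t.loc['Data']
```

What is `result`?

60

group by dept, sum of tenure:
dept
Data     60
Legal    45
Ops      51
Sales    14
Name: tenure, dtype: int64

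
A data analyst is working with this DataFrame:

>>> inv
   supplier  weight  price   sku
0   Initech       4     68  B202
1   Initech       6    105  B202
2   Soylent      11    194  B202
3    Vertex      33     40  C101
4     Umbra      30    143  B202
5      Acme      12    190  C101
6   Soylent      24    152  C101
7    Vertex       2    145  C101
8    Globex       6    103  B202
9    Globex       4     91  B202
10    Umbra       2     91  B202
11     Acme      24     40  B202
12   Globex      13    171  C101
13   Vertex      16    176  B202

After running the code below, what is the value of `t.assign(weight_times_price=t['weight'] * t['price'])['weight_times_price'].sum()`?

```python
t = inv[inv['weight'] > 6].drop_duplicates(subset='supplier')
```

12247

filter rows where weight > 6:
   supplier  weight  price   sku
2   Soylent      11    194  B202
3    Vertex      33     40  C101
4     Umbra      30    143  B202
5      Acme      12    190  C101
6   Soylent      24    152  C101
11     Acme      24     40  B202
12   Globex      13    171  C101
13   Vertex      16    176  B202
drop duplicate supplier (keep=first):
   supplier  weight  price   sku
2   Soylent      11    194  B202
3    Vertex      33     40  C101
4     Umbra      30    143  B202
5      Acme      12    190  C101
12   Globex      13    171  C101
add column weight_times_price = t['weight'] * t['price']:
   supplier  weight  price   sku  weight_times_price
2   Soylent      11    194  B202                2134
3    Vertex      33     40  C101                1320
4     Umbra      30    143  B202                4290
5      Acme      12    190  C101                2280
12   Globex      13    171  C101                2223
Hence 12247.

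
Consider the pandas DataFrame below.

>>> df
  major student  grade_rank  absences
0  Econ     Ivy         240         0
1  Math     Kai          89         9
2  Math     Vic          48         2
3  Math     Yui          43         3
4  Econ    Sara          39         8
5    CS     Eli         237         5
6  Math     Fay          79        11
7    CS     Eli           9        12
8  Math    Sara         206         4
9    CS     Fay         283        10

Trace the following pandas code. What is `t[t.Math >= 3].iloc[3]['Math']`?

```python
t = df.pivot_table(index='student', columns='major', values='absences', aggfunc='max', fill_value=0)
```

3

pivot: rows=student, cols=major, max(absences):
major    CS  Econ  Math
student                
Eli      12     0     0
Fay      10     0    11
Ivy       0     0     0
Kai       0     0     9
Sara      0     8     4
Vic       0     0     2
Yui       0     0     3
filter rows where Math >= 3:
major    CS  Econ  Math
student                
Fay      10     0    11
Kai       0     0     9
Sara      0     8     4
Yui       0     0     3
Finally, value at position 3, column 'Math' = 3.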